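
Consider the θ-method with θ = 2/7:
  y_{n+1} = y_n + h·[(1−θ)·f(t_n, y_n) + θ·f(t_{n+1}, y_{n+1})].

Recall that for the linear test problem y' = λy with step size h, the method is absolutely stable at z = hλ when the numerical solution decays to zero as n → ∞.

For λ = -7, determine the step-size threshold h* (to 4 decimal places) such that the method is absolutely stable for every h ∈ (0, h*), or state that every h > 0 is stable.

(-4.6667,0); λ=-7 ⇒ h* = (14/3)/7 = 0.6667.

Test eqn y'=λy, z=hλ:
  y_{n+1} = y_n + z·[5/7·y_n + 2/7·y_{n+1}] ⇒ (1 − 2/7z)y_{n+1} = (1 + 5/7z)y_n
  Hence R(z) = (1 + 5/7z)/(1 − 2/7z).

Find x<0 with |R(x)|<1.
x=-0.67: |R|=0.4376
R=−1: 1+5/7x = −1+2/7x ⇒ -3/7x=2 ⇒ x=2/(-3/7)=-4.6667
Confirm numerically:
  x=-3.588: |R|=0.77173 <1
  x=-3.280: |R|=0.69322 <1
  x=-3.278: |R|=0.69268 <1
  x=-5.137: |R|=1.08168 >1
  x=-4.738: |R|=1.01299 >1
So |R|<1 on (-4.6667, 0).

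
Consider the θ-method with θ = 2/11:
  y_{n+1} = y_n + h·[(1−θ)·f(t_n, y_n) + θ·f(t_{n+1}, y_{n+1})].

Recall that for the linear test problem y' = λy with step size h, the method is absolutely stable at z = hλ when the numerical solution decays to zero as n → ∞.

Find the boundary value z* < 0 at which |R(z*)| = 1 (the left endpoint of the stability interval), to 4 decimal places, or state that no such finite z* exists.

z* = -3.1429.

On y'=λy, z=hλ:
  y_{n+1} = y_n + z·[9/11·y_n + 2/11·y_{n+1}] ⇒ (1 − 2/11z)y_{n+1} = (1 + 9/11z)y_n
  ⇒ R(z) = (1 + 9/11z)/(1 − 2/11z).

Solve |R(x)|<1 on ℝ⁻.
x=-1.3: |R|=0.0515
R=−1: 1+9/11x = −1+2/11x ⇒ -7/11x=2 ⇒ x=2/(-7/11)=-3.1429
Confirm numerically:
  x=-2.999: |R|=0.94076 <1
  x=-2.338: |R|=0.64060 <1
  x=-1.768: |R|=0.33792 <1
  x=-3.633: |R|=1.18784 >1
  x=-3.383: |R|=1.09462 >1
Interval (-3.1429, 0).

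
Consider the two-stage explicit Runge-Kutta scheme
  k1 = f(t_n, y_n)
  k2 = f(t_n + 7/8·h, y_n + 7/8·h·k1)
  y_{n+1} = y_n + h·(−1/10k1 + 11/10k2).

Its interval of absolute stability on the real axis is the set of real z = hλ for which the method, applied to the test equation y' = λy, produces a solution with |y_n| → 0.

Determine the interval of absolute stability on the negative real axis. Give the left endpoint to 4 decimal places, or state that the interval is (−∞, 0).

(-1.0390, 0).

Test eqn y'=λy, z=hλ:
  k1=λy_n ⇒ h·k1=z·y_n;  k2=λ(1+7/8z)y_n ⇒ h·k2=z(1+7/8z)y_n
  y_{n+1}/y_n = 1 − 1/10z + 11/10z(1+7/8z) = 1 + z + 77/80z²
  so R(z) = 1 + z + 77/80z².

Solve |R(x)|<1 on ℝ⁻.
x=-0.6: |R|=0.7465
R=1: x+77/80x²=0 ⇒ x=−80/77=-1.0390; min R=1−1/(4·77/80)=0.7403>−1
Confirm numerically:
  x=-0.708: |R|=0.77447 <1
  x=-0.629: |R|=0.75180 <1
  x=-0.489: |R|=0.74115 <1
  x=-0.432: |R|=0.74763 <1
  x=-1.473: |R|=1.61536 >1
  x=-1.248: |R|=1.25110 >1
So |R|<1 on (-1.0390, 0).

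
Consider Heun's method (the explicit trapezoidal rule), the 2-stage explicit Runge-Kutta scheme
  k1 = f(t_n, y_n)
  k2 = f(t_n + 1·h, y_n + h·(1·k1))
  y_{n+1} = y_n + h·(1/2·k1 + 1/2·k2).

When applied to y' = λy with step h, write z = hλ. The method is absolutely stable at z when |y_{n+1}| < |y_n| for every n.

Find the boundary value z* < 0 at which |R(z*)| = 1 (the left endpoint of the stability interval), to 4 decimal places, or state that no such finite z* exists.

Test eqn y'=λy, z=hλ:
  order 2, 2-stage ⇒ R(z)=1+z+z^2/2
  (e.g. R(-0.93)=0.50245, |R|=0.50245)

Need |R(x)|<1, x<0.
x=-0.93: |R|=0.5025
|R(-2.26)|=1.2938 |R(-1.67)|=0.7244 |R(-0.62)|=0.5722
Bisect:
  x_lo=-2.5759 |R|=1.7418  x_hi=-0.2618 |R|=0.7725
  mid=-1.41885 |R|=0.58772 →hi
  mid=-1.99739 |R|=0.99739 →hi
  mid=-2.28666 |R|=1.32774 →lo
  mid=-2.14202 |R|=1.15211 →lo
  mid=-2.06970 |R|=1.07213 →lo
  mid=-2.03355 |R|=1.03411 →lo
  mid=-2.01547 |R|=1.01559 →lo
  mid=-2.00643 |R|=1.00645 →lo
  ...
  [-2.00007,-1.99993] ⇒ x*=-2.0000
So |R|<1 on (-2.0000, 0).

z* = -2.0000.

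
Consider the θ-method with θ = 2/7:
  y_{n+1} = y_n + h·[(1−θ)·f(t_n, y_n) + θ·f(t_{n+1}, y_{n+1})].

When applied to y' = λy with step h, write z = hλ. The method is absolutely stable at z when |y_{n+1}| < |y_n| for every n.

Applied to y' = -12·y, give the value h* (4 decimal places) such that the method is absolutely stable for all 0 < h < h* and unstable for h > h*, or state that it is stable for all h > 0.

(-4.6667,0); λ=-12 ⇒ h* = (14/3)/12 = 0.3889.

With y'=λy (z=hλ):
  y_{n+1} = y_n + z·[5/7·y_n + 2/7·y_{n+1}] ⇒ (1 − 2/7z)y_{n+1} = (1 + 5/7z)y_n
  R(z) = (1 + 5/7z)/(1 − 2/7z).

Need |R(x)|<1, x<0.
x=-0.98: |R|=0.2344
R=−1: 1+5/7x = −1+2/7x ⇒ -3/7x=2 ⇒ x=2/(-3/7)=-4.6667
Confirm numerically:
  x=-4.294: |R|=0.92828 <1
  x=-4.142: |R|=0.89702 <1
  x=-3.466: |R|=0.74146 <1
  x=-2.991: |R|=0.61277 <1
  x=-5.030: |R|=1.06389 >1
  x=-4.690: |R|=1.00427 >1
Stable set (-4.6667, 0).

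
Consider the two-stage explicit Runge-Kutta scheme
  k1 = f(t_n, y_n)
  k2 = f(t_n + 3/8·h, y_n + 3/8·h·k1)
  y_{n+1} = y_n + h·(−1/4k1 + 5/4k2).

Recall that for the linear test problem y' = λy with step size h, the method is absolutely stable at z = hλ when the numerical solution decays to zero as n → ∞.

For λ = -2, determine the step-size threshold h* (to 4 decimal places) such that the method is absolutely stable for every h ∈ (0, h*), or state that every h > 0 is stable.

(-2.1333,0); λ=-2 ⇒ h* = (32/15)/2 = 1.0667.

On y'=λy, z=hλ:
  k1=λy_n ⇒ h·k1=z·y_n;  k2=λ(1+3/8z)y_n ⇒ h·k2=z(1+3/8z)y_n
  y_{n+1}/y_n = 1 − 1/4z + 5/4z(1+3/8z) = 1 + z + 15/32z²
  Hence R(z) = 1 + z + 15/32z².

Boundary: |R(x)|=1, x<0.
x=-0.8: |R|=0.5000
R=1: x+15/32x²=0 ⇒ x=−32/15=-2.1333; min R=1−1/(4·15/32)=0.4667>−1
Confirm numerically:
  x=-1.842: |R|=0.74845 <1
  x=-1.727: |R|=0.67106 <1
  x=-1.553: |R|=0.57754 <1
  x=-2.603: |R|=1.57307 >1
  x=-2.286: |R|=1.16359 >1
  x=-2.220: |R|=1.09019 >1
Stable set (-2.1333, 0).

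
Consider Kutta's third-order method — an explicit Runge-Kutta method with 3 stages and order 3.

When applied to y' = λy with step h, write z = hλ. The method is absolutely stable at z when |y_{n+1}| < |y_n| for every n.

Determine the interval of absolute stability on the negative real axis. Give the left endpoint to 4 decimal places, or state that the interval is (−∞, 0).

Set f=λy, z=hλ:
  order 3, 3-stage ⇒ R(z)=1+z+z^2/2+z^3/6
  (e.g. R(-1.6)=-0.00267, |R|=0.00267)

Solve |R(x)|<1 on ℝ⁻.
x=-1.6: |R|=0.0027
|R(-2.4)|=0.8240 |R(-1.35)|=0.1512 |R(-0.8)|=0.4347
Bisect:
  x_lo=-3.0819 |R|=2.2114  x_hi=-0.0639 |R|=0.9381
  mid=-1.57287 |R|=0.01557 →hi
  mid=-2.32736 |R|=0.72013 →hi
  mid=-2.70461 |R|=1.34449 →lo
  mid=-2.51599 |R|=1.00534 →lo
  mid=-2.42168 |R|=0.85641 →hi
  mid=-2.46883 |R|=0.92924 →hi
  mid=-2.49241 |R|=0.96688 →hi
  mid=-2.50420 |R|=0.98600 →hi
  ...
  [-2.51286,-2.51267] ⇒ x*=-2.5127
Stable set (-2.5127, 0).

(-2.5127, 0).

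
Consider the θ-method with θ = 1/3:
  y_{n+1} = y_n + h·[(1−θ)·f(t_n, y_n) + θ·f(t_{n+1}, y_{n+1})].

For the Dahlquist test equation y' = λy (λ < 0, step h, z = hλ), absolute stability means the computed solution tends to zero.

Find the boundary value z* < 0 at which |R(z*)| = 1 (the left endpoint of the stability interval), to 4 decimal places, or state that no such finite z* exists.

left endpoint -6.0000.

With y'=λy (z=hλ):
  y_{n+1} = y_n + z·[2/3·y_n + 1/3·y_{n+1}] ⇒ (1 − 1/3z)y_{n+1} = (1 + 2/3z)y_n
  R(z) = (1 + 2/3z)/(1 − 1/3z).

Boundary: |R(x)|=1, x<0.
x=-0.52: |R|=0.5568
R=−1: 1+2/3x = −1+1/3x ⇒ -1/3x=2 ⇒ x=2/(-1/3)=-6.0000
Confirm numerically:
  x=-4.424: |R|=0.78772 <1
  x=-3.423: |R|=0.59879 <1
  x=-3.147: |R|=0.53587 <1
  x=-6.556: |R|=1.05818 >1
  x=-6.460: |R|=1.04863 >1
  x=-6.184: |R|=1.02003 >1
Stable set (-6.0000, 0).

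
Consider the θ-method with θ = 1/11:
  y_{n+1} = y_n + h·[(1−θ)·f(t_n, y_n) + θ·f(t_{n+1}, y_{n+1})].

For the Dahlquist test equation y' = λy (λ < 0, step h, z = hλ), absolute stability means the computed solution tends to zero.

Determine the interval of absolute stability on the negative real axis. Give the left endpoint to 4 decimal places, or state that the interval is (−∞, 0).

Test eqn y'=λy, z=hλ:
  y_{n+1} = y_n + z·[10/11·y_n + 1/11·y_{n+1}] ⇒ (1 − 1/11z)y_{n+1} = (1 + 10/11z)y_n
  ⇒ R(z) = (1 + 10/11z)/(1 − 1/11z).

Boundary: |R(x)|=1, x<0.
x=-1.45: |R|=0.2811
R=−1: 1+10/11x = −1+1/11x ⇒ -9/11x=2 ⇒ x=2/(-9/11)=-2.4444
Confirm numerically:
  x=-1.923: |R|=0.63685 <1
  x=-1.545: |R|=0.35472 <1
  x=-1.356: |R|=0.20719 <1
  x=-1.215: |R|=0.09415 <1
  x=-2.855: |R|=1.26669 >1
  x=-2.736: |R|=1.19103 >1
  x=-2.560: |R|=1.07670 >1
Stable set (-2.4444, 0).

z∈(-2.4444,0).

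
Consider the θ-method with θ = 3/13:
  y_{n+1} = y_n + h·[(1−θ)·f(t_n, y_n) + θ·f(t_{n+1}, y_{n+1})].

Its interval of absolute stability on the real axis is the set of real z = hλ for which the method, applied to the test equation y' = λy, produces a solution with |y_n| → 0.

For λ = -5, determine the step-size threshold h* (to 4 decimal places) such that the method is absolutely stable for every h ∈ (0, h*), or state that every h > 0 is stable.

With y'=λy (z=hλ):
  y_{n+1} = y_n + z·[10/13·y_n + 3/13·y_{n+1}] ⇒ (1 − 3/13z)y_{n+1} = (1 + 10/13z)y_n
  ⇒ R(z) = (1 + 10/13z)/(1 − 3/13z).

Find x<0 with |R(x)|<1.
x=-0.94: |R|=0.2276
R=−1: 1+10/13x = −1+3/13x ⇒ -7/13x=2 ⇒ x=2/(-7/13)=-3.7143
Confirm numerically:
  x=-2.702: |R|=0.66427 <1
  x=-2.353: |R|=0.52495 <1
  x=-1.546: |R|=0.13947 <1
  x=-4.077: |R|=1.10063 >1
  x=-3.871: |R|=1.04457 >1
Stable set (-3.7143, 0).

(-3.7143,0); λ=-5 ⇒ h* = (26/7)/5 = 0.7429.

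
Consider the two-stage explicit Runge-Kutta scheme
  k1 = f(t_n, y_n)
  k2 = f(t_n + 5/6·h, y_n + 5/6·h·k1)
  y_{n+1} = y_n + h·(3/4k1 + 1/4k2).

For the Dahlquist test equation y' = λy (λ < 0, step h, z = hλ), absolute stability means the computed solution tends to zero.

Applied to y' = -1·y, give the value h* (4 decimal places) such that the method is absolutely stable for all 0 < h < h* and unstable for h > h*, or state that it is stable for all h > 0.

(-4.8000,0); λ=-1 ⇒ h* = (24/5)/1 = 4.8000.

Set f=λy, z=hλ:
  k1=λy_n ⇒ h·k1=z·y_n;  k2=λ(1+5/6z)y_n ⇒ h·k2=z(1+5/6z)y_n
  y_{n+1}/y_n = 1 + 3/4z + 1/4z(1+5/6z) = 1 + z + 5/24z²
  R(z) = 1 + z + 5/24z².

Solve |R(x)|<1 on ℝ⁻.
x=-1.42: |R|=0.0001
R=1: x+5/24x²=0 ⇒ x=−24/5=-4.8000; min R=1−1/(4·5/24)=-0.2000>−1
Confirm numerically:
  x=-3.327: |R|=0.02097 <1
  x=-3.130: |R|=0.08898 <1
  x=-2.439: |R|=0.19968 <1
  x=-5.291: |R|=1.54123 >1
  x=-4.823: |R|=1.02311 >1
Interval (-4.8000, 0).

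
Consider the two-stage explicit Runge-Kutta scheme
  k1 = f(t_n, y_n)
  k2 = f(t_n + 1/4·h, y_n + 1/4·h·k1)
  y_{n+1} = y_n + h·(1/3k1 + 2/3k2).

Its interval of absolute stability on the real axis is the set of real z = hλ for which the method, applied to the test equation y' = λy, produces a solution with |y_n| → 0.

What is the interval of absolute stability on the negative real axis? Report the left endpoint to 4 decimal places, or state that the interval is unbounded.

With y'=λy (z=hλ):
  k1=λy_n ⇒ h·k1=z·y_n;  k2=λ(1+1/4z)y_n ⇒ h·k2=z(1+1/4z)y_n
  y_{n+1}/y_n = 1 + 1/3z + 2/3z(1+1/4z) = 1 + z + 1/6z²
  Hence R(z) = 1 + z + 1/6z².

Need |R(x)|<1, x<0.
x=-1.73: |R|=0.2312
R=1: x+1/6x²=0 ⇒ x=−6=-6.0000; min R=1−1/(4·1/6)=-0.5000>−1
Confirm numerically:
  x=-5.677: |R|=0.69439 <1
  x=-5.663: |R|=0.68193 <1
  x=-4.185: |R|=0.26596 <1
  x=-6.477: |R|=1.51492 >1
  x=-6.227: |R|=1.23559 >1
So |R|<1 on (-6.0000, 0).

(-6.0000, 0).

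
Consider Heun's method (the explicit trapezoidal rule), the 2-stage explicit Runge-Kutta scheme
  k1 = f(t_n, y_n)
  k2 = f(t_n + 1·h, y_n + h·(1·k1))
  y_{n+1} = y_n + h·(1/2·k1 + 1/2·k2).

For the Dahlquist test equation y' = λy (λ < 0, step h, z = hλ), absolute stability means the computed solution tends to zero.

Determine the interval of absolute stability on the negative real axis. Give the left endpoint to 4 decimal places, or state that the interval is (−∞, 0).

With y'=λy (z=hλ):
  order 2, 2-stage ⇒ R(z)=1+z+z^2/2
  (e.g. R(-1.58)=0.66820, |R|=0.66820)

Boundary: |R(x)|=1, x<0.
x=-1.58: |R|=0.6682
|R(-2.15)|=1.1612 |R(-1.82)|=0.8362 |R(-1.48)|=0.6152
Bisect:
  x_lo=-2.3602 |R|=1.4251  x_hi=-0.2539 |R|=0.7783
  mid=-1.30707 |R|=0.54715 →hi
  mid=-1.83364 |R|=0.84748 →hi
  mid=-2.09692 |R|=1.10162 →lo
  mid=-1.96528 |R|=0.96588 →hi
  mid=-2.03110 |R|=1.03159 →lo
  mid=-1.99819 |R|=0.99819 →hi
  mid=-2.01465 |R|=1.01475 →lo
  mid=-2.00642 |R|=1.00644 →lo
  mid=-2.00230 |R|=1.00231 →lo
  mid=-2.00025 |R|=1.00025 →lo
  ...
  [-2.00012,-1.99999] ⇒ x*=-2.0000
Interval (-2.0000, 0).

z∈(-2.0000,0).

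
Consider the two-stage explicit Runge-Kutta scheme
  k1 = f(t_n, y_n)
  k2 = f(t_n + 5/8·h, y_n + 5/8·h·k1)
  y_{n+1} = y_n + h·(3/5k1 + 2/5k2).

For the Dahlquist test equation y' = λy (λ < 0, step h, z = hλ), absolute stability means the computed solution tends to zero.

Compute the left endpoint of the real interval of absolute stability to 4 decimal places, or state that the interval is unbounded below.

left endpoint -4.0000.

On y'=λy, z=hλ:
  k1=λy_n ⇒ h·k1=z·y_n;  k2=λ(1+5/8z)y_n ⇒ h·k2=z(1+5/8z)y_n
  y_{n+1}/y_n = 1 + 3/5z + 2/5z(1+5/8z) = 1 + z + 1/4z²
  ⇒ R(z) = 1 + z + 1/4z².

Need |R(x)|<1, x<0.
x=-0.88: |R|=0.3136
R=1: x+1/4x²=0 ⇒ x=−4=-4.0000; min R=1−1/(4·1/4)=0.0000>−1
Confirm numerically:
  x=-2.827: |R|=0.17098 <1
  x=-2.548: |R|=0.07508 <1
  x=-2.391: |R|=0.03822 <1
  x=-4.363: |R|=1.39594 >1
  x=-4.184: |R|=1.19246 >1
Interval (-4.0000, 0).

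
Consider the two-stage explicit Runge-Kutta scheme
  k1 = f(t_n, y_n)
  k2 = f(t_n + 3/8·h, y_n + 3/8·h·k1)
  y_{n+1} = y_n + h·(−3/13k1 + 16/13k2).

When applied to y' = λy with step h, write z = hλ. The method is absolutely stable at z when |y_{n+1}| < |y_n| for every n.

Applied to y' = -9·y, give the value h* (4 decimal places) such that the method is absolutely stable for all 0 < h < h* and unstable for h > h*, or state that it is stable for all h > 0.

(-2.1667,0); λ=-9 ⇒ h* = (13/6)/9 = 0.2407.

On y'=λy, z=hλ:
  k1=λy_n ⇒ h·k1=z·y_n;  k2=λ(1+3/8z)y_n ⇒ h·k2=z(1+3/8z)y_n
  y_{n+1}/y_n = 1 − 3/13z + 16/13z(1+3/8z) = 1 + z + 6/13z²
  ⇒ R(z) = 1 + z + 6/13z².

Boundary: |R(x)|=1, x<0.
x=-0.75: |R|=0.5096
R=1: x+6/13x²=0 ⇒ x=−13/6=-2.1667; min R=1−1/(4·6/13)=0.4583>−1
Confirm numerically:
  x=-1.646: |R|=0.60445 <1
  x=-1.553: |R|=0.56014 <1
  x=-1.435: |R|=0.51541 <1
  x=-2.646: |R|=1.58538 >1
  x=-2.453: |R|=1.32417 >1
  x=-2.344: |R|=1.19185 >1
Interval (-2.1667, 0).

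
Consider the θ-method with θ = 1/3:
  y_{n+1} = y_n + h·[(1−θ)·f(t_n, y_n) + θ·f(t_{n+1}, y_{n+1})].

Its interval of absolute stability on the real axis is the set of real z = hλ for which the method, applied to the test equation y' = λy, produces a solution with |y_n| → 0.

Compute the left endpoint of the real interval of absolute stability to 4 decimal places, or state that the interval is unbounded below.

On y'=λy, z=hλ:
  y_{n+1} = y_n + z·[2/3·y_n + 1/3·y_{n+1}] ⇒ (1 − 1/3z)y_{n+1} = (1 + 2/3z)y_n
  Hence R(z) = (1 + 2/3z)/(1 − 1/3z).

Boundary: |R(x)|=1, x<0.
x=-1.52: |R|=0.0088
R=−1: 1+2/3x = −1+1/3x ⇒ -1/3x=2 ⇒ x=2/(-1/3)=-6.0000
Confirm numerically:
  x=-4.889: |R|=0.85917 <1
  x=-4.277: |R|=0.76323 <1
  x=-3.292: |R|=0.56961 <1
  x=-2.735: |R|=0.43069 <1
  x=-6.491: |R|=1.05173 >1
  x=-6.317: |R|=1.03402 >1
  x=-6.155: |R|=1.01693 >1
Interval (-6.0000, 0).

left endpoint -6.0000.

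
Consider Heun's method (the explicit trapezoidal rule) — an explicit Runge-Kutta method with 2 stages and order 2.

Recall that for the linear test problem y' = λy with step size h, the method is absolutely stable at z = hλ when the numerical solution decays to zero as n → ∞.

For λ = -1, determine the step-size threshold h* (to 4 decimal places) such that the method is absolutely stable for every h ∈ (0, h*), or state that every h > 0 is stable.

(-2.0000,0); λ=-1 ⇒ h* = 2.0000.

Set f=λy, z=hλ:
  order 2, 2-stage ⇒ R(z)=1+z+z^2/2
  (e.g. R(-1.3)=0.54500, |R|=0.54500)

Need |R(x)|<1, x<0.
x=-1.3: |R|=0.5450
|R(-1.91)|=0.9140 |R(-1.11)|=0.5060 |R(-0.93)|=0.5025
Bisect:
  x_lo=-2.4077 |R|=1.4908  x_hi=-0.3255 |R|=0.7275
  mid=-1.36658 |R|=0.56719 →hi
  mid=-1.88712 |R|=0.89349 →hi
  mid=-2.14739 |R|=1.15825 →lo
  mid=-2.01725 |R|=1.01740 →lo
  mid=-1.95218 |R|=0.95333 →hi
  mid=-1.98472 |R|=0.98484 →hi
  mid=-2.00099 |R|=1.00099 →lo
  mid=-1.99285 |R|=0.99288 →hi
  mid=-1.99692 |R|=0.99692 →hi
  ...
  [-2.00010,-1.99997] ⇒ x*=-2.0000
Stable set (-2.0000, 0).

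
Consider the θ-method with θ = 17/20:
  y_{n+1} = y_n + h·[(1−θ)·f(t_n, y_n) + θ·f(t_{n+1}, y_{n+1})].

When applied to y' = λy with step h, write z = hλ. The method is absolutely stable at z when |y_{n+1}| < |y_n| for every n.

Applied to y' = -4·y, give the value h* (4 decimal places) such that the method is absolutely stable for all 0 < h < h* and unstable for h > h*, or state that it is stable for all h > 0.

unbounded; (−∞, 0). Any h>0 works for λ=-4.

Test eqn y'=λy, z=hλ:
  y_{n+1} = y_n + z·[3/20·y_n + 17/20·y_{n+1}] ⇒ (1 − 17/20z)y_{n+1} = (1 + 3/20z)y_n
  so R(z) = (1 + 3/20z)/(1 − 17/20z).

Solve |R(x)|<1 on ℝ⁻.
x=-1.68: |R|=0.3081
x=-2: |R|=0.2593
x=-10: |R|=0.0526
x=-100: |R|=0.1628
θ=17/20≥1/2 ⇒ |1+3/20x|<|1−17/20x| ∀x<0 ⇒ interval (−∞,0).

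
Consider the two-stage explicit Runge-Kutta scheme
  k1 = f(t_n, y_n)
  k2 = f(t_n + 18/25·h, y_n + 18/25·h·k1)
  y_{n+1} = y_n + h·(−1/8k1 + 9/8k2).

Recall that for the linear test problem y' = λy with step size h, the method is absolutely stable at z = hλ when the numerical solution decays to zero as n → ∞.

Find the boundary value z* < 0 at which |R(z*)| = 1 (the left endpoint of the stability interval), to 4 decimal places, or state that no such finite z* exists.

With y'=λy (z=hλ):
  k1=λy_n ⇒ h·k1=z·y_n;  k2=λ(1+18/25z)y_n ⇒ h·k2=z(1+18/25z)y_n
  y_{n+1}/y_n = 1 − 1/8z + 9/8z(1+18/25z) = 1 + z + 81/100z²
  Hence R(z) = 1 + z + 81/100z².

Boundary: |R(x)|=1, x<0.
x=-0.92: |R|=0.7656
R=1: x+81/100x²=0 ⇒ x=−100/81=-1.2346; min R=1−1/(4·81/100)=0.6914>−1
Confirm numerically:
  x=-1.139: |R|=0.91183 <1
  x=-0.891: |R|=0.75204 <1
  x=-0.794: |R|=0.71665 <1
  x=-1.782: |R|=1.79017 >1
  x=-1.584: |R|=1.44834 >1
So |R|<1 on (-1.2346, 0).

z* = -1.2346.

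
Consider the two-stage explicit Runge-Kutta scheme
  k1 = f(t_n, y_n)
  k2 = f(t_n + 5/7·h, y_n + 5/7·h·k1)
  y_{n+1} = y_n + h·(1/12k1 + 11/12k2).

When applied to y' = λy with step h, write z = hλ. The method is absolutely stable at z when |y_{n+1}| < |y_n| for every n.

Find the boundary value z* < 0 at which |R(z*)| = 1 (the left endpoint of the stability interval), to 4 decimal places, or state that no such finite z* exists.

Set f=λy, z=hλ:
  k1=λy_n ⇒ h·k1=z·y_n;  k2=λ(1+5/7z)y_n ⇒ h·k2=z(1+5/7z)y_n
  y_{n+1}/y_n = 1 + 1/12z + 11/12z(1+5/7z) = 1 + z + 55/84z²
  R(z) = 1 + z + 55/84z².

Boundary: |R(x)|=1, x<0.
x=-1.3: |R|=0.8065
R=1: x+55/84x²=0 ⇒ x=−84/55=-1.5273; min R=1−1/(4·55/84)=0.6182>−1
Confirm numerically:
  x=-1.201: |R|=0.74343 <1
  x=-1.079: |R|=0.68330 <1
  x=-0.794: |R|=0.61879 <1
  x=-0.687: |R|=0.62203 <1
  x=-1.911: |R|=1.48014 >1
  x=-1.827: |R|=1.35855 >1
So |R|<1 on (-1.5273, 0).

left endpoint -1.5273.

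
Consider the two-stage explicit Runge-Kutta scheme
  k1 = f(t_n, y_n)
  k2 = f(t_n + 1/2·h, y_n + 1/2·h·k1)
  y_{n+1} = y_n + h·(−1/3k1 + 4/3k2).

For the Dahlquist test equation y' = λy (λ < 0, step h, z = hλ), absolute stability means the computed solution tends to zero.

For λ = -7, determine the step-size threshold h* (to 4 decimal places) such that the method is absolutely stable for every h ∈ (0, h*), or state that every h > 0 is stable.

With y'=λy (z=hλ):
  k1=λy_n ⇒ h·k1=z·y_n;  k2=λ(1+1/2z)y_n ⇒ h·k2=z(1+1/2z)y_n
  y_{n+1}/y_n = 1 − 1/3z + 4/3z(1+1/2z) = 1 + z + 2/3z²
  Hence R(z) = 1 + z + 2/3z².

Find x<0 with |R(x)|<1.
x=-0.6: |R|=0.6400
R=1: x+2/3x²=0 ⇒ x=−3/2=-1.5000; min R=1−1/(4·2/3)=0.6250>−1
Confirm numerically:
  x=-0.983: |R|=0.66119 <1
  x=-0.918: |R|=0.64382 <1
  x=-0.713: |R|=0.62591 <1
  x=-2.089: |R|=1.82028 >1
  x=-2.043: |R|=1.73957 >1
  x=-1.857: |R|=1.44197 >1
Stable set (-1.5000, 0).

(-1.5000,0); λ=-7 ⇒ h* = (3/2)/7 = 0.2143.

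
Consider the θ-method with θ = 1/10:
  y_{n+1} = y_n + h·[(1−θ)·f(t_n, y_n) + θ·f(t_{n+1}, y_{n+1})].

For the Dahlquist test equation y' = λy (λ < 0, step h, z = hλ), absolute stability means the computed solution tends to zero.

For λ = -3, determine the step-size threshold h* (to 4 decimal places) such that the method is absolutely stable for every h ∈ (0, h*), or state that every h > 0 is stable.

(-2.5000,0); λ=-3 ⇒ h* = (5/2)/3 = 0.8333.

Test eqn y'=λy, z=hλ:
  y_{n+1} = y_n + z·[9/10·y_n + 1/10·y_{n+1}] ⇒ (1 − 1/10z)y_{n+1} = (1 + 9/10z)y_n
  so R(z) = (1 + 9/10z)/(1 − 1/10z).

Need |R(x)|<1, x<0.
x=-1.45: |R|=0.2664
R=−1: 1+9/10x = −1+1/10x ⇒ -4/5x=2 ⇒ x=2/(-4/5)=-2.5000
Confirm numerically:
  x=-2.158: |R|=0.77496 <1
  x=-2.126: |R|=0.75326 <1
  x=-2.072: |R|=0.71637 <1
  x=-1.244: |R|=0.10637 <1
  x=-2.905: |R|=1.25107 >1
  x=-2.855: |R|=1.22093 >1
  x=-2.625: |R|=1.07921 >1
Stable set (-2.5000, 0).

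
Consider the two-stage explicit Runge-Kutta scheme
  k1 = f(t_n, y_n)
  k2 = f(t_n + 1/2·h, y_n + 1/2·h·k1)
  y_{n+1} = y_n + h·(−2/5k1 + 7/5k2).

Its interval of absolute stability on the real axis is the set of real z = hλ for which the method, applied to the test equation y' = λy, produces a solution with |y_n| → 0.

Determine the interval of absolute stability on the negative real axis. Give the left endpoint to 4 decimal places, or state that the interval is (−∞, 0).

z∈(-1.4286,0).

On y'=λy, z=hλ:
  k1=λy_n ⇒ h·k1=z·y_n;  k2=λ(1+1/2z)y_n ⇒ h·k2=z(1+1/2z)y_n
  y_{n+1}/y_n = 1 − 2/5z + 7/5z(1+1/2z) = 1 + z + 7/10z²
  ⇒ R(z) = 1 + z + 7/10z².

Find x<0 with |R(x)|<1.
x=-0.36: |R|=0.7307
R=1: x+7/10x²=0 ⇒ x=−10/7=-1.4286; min R=1−1/(4·7/10)=0.6429>−1
Confirm numerically:
  x=-1.055: |R|=0.72412 <1
  x=-1.014: |R|=0.70574 <1
  x=-0.886: |R|=0.66350 <1
  x=-0.783: |R|=0.64616 <1
  x=-1.996: |R|=1.79281 >1
  x=-1.843: |R|=1.53465 >1
Stable set (-1.4286, 0).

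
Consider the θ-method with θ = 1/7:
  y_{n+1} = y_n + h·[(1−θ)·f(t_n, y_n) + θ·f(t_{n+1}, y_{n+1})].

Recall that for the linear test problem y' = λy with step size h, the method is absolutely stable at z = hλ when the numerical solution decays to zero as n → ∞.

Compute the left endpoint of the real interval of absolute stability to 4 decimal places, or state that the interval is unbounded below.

With y'=λy (z=hλ):
  y_{n+1} = y_n + z·[6/7·y_n + 1/7·y_{n+1}] ⇒ (1 − 1/7z)y_{n+1} = (1 + 6/7z)y_n
  so R(z) = (1 + 6/7z)/(1 − 1/7z).

Boundary: |R(x)|=1, x<0.
x=-0.39: |R|=0.6306
R=−1: 1+6/7x = −1+1/7x ⇒ -5/7x=2 ⇒ x=2/(-5/7)=-2.8000
Confirm numerically:
  x=-2.536: |R|=0.86158 <1
  x=-1.572: |R|=0.28371 <1
  x=-3.172: |R|=1.18285 >1
  x=-3.100: |R|=1.14851 >1
  x=-2.864: |R|=1.03244 >1
Stable set (-2.8000, 0).

z* = -2.8000.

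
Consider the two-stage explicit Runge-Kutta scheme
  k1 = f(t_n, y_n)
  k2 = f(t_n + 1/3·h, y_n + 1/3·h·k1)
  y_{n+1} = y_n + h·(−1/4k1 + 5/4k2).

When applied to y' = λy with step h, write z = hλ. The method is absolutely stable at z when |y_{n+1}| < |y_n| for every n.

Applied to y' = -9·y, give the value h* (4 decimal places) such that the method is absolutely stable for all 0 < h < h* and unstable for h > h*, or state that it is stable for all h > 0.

On y'=λy, z=hλ:
  k1=λy_n ⇒ h·k1=z·y_n;  k2=λ(1+1/3z)y_n ⇒ h·k2=z(1+1/3z)y_n
  y_{n+1}/y_n = 1 − 1/4z + 5/4z(1+1/3z) = 1 + z + 5/12z²
  ⇒ R(z) = 1 + z + 5/12z².

Need |R(x)|<1, x<0.
x=-1.14: |R|=0.4015
R=1: x+5/12x²=0 ⇒ x=−12/5=-2.4000; min R=1−1/(4·5/12)=0.4000>−1
Confirm numerically:
  x=-2.090: |R|=0.73004 <1
  x=-2.019: |R|=0.67948 <1
  x=-2.011: |R|=0.67405 <1
  x=-1.719: |R|=0.51223 <1
  x=-2.686: |R|=1.32008 >1
  x=-2.476: |R|=1.07841 >1
So |R|<1 on (-2.4000, 0).

(-2.4000,0); λ=-9 ⇒ h* = (12/5)/9 = 0.2667.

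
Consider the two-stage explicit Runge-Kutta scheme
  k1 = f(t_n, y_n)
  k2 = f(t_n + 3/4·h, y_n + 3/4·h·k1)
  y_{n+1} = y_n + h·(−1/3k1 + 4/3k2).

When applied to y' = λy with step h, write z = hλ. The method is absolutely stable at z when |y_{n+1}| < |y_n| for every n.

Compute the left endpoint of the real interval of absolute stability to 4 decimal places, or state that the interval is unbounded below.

left endpoint -1.0000.

With y'=λy (z=hλ):
  k1=λy_n ⇒ h·k1=z·y_n;  k2=λ(1+3/4z)y_n ⇒ h·k2=z(1+3/4z)y_n
  y_{n+1}/y_n = 1 − 1/3z + 4/3z(1+3/4z) = 1 + z + z²
  Hence R(z) = 1 + z + z².

Boundary: |R(x)|=1, x<0.
x=-1.33: |R|=1.4389
R=1: x+1x²=0 ⇒ x=−1=-1.0000; min R=1−1/(4·1)=0.7500>−1
Confirm numerically:
  x=-0.976: |R|=0.97658 <1
  x=-0.816: |R|=0.84986 <1
  x=-0.648: |R|=0.77190 <1
  x=-1.157: |R|=1.18165 >1
  x=-1.122: |R|=1.13688 >1
Stable set (-1.0000, 0).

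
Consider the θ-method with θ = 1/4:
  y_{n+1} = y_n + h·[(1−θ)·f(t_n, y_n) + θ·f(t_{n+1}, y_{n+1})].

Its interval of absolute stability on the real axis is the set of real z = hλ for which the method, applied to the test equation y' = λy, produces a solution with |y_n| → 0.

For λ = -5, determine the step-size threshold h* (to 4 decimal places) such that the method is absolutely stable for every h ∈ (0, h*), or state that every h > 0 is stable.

Test eqn y'=λy, z=hλ:
  y_{n+1} = y_n + z·[3/4·y_n + 1/4·y_{n+1}] ⇒ (1 − 1/4z)y_{n+1} = (1 + 3/4z)y_n
  so R(z) = (1 + 3/4z)/(1 − 1/4z).

Need |R(x)|<1, x<0.
x=-1.54: |R|=0.1119
R=−1: 1+3/4x = −1+1/4x ⇒ -1/2x=2 ⇒ x=2/(-1/2)=-4.0000
Confirm numerically:
  x=-3.576: |R|=0.88807 <1
  x=-3.255: |R|=0.79462 <1
  x=-2.445: |R|=0.51746 <1
  x=-2.322: |R|=0.46916 <1
  x=-4.233: |R|=1.05660 >1
  x=-4.219: |R|=1.05329 >1
So |R|<1 on (-4.0000, 0).

(-4.0000,0); λ=-5 ⇒ h* = (4)/5 = 0.8000.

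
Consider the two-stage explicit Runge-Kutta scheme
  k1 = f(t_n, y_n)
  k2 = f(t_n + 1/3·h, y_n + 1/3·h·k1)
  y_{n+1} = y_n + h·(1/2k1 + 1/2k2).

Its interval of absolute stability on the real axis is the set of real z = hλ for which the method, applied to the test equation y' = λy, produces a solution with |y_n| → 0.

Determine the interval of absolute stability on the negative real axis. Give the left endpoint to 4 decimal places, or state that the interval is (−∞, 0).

Test eqn y'=λy, z=hλ:
  k1=λy_n ⇒ h·k1=z·y_n;  k2=λ(1+1/3z)y_n ⇒ h·k2=z(1+1/3z)y_n
  y_{n+1}/y_n = 1 + 1/2z + 1/2z(1+1/3z) = 1 + z + 1/6z²
  Hence R(z) = 1 + z + 1/6z².

Solve |R(x)|<1 on ℝ⁻.
x=-0.78: |R|=0.3214
R=1: x+1/6x²=0 ⇒ x=−6=-6.0000; min R=1−1/(4·1/6)=-0.5000>−1
Confirm numerically:
  x=-4.268: |R|=0.23203 <1
  x=-2.883: |R|=0.49772 <1
  x=-2.672: |R|=0.48207 <1
  x=-6.555: |R|=1.60634 >1
  x=-6.195: |R|=1.20134 >1
  x=-6.097: |R|=1.09857 >1
Stable set (-6.0000, 0).

(-6.0000, 0).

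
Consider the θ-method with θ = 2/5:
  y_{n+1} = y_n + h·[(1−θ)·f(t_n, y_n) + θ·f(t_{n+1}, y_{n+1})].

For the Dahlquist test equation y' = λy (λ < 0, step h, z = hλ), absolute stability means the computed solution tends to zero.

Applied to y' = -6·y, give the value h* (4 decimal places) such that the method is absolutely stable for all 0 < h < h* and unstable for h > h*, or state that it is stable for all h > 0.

On y'=λy, z=hλ:
  y_{n+1} = y_n + z·[3/5·y_n + 2/5·y_{n+1}] ⇒ (1 − 2/5z)y_{n+1} = (1 + 3/5z)y_n
  Hence R(z) = (1 + 3/5z)/(1 − 2/5z).

Solve |R(x)|<1 on ℝ⁻.
x=-0.34: |R|=0.7007
R=−1: 1+3/5x = −1+2/5x ⇒ -1/5x=2 ⇒ x=2/(-1/5)=-10.0000
Confirm numerically:
  x=-8.017: |R|=0.90572 <1
  x=-7.909: |R|=0.89956 <1
  x=-7.194: |R|=0.85527 <1
  x=-10.385: |R|=1.01494 >1
  x=-10.210: |R|=1.00826 >1
  x=-10.040: |R|=1.00159 >1
Stable set (-10.0000, 0).

(-10.0000,0); λ=-6 ⇒ h* = (10)/6 = 1.6667.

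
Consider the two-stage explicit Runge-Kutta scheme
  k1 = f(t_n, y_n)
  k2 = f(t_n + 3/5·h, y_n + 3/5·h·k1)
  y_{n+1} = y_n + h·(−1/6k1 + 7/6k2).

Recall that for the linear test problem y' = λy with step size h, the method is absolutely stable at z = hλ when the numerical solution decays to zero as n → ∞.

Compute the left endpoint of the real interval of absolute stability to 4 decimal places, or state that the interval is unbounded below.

With y'=λy (z=hλ):
  k1=λy_n ⇒ h·k1=z·y_n;  k2=λ(1+3/5z)y_n ⇒ h·k2=z(1+3/5z)y_n
  y_{n+1}/y_n = 1 − 1/6z + 7/6z(1+3/5z) = 1 + z + 7/10z²
  R(z) = 1 + z + 7/10z².

Solve |R(x)|<1 on ℝ⁻.
x=-0.97: |R|=0.6886
R=1: x+7/10x²=0 ⇒ x=−10/7=-1.4286; min R=1−1/(4·7/10)=0.6429>−1
Confirm numerically:
  x=-1.082: |R|=0.73751 <1
  x=-1.042: |R|=0.71803 <1
  x=-0.659: |R|=0.64500 <1
  x=-1.988: |R|=1.77850 >1
  x=-1.856: |R|=1.55532 >1
Stable set (-1.4286, 0).

z* = -1.4286.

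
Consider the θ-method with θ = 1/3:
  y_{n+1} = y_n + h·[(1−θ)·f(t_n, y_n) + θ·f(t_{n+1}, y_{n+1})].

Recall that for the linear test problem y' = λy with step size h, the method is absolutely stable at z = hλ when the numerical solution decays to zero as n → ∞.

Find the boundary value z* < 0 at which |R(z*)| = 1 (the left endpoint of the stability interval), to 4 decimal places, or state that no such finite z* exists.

z* = -6.0000.

With y'=λy (z=hλ):
  y_{n+1} = y_n + z·[2/3·y_n + 1/3·y_{n+1}] ⇒ (1 − 1/3z)y_{n+1} = (1 + 2/3z)y_n
  ⇒ R(z) = (1 + 2/3z)/(1 − 1/3z).

Boundary: |R(x)|=1, x<0.
x=-1.22: |R|=0.1327
R=−1: 1+2/3x = −1+1/3x ⇒ -1/3x=2 ⇒ x=2/(-1/3)=-6.0000
Confirm numerically:
  x=-3.570: |R|=0.63014 <1
  x=-3.393: |R|=0.59221 <1
  x=-3.213: |R|=0.55142 <1
  x=-6.414: |R|=1.04398 >1
  x=-6.269: |R|=1.02902 >1
  x=-6.213: |R|=1.02312 >1
Stable set (-6.0000, 0).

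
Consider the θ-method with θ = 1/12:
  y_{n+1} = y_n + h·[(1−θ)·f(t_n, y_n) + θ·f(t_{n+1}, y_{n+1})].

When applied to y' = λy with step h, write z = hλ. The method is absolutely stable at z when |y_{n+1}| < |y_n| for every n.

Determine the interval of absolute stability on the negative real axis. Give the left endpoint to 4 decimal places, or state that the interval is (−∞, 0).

(-2.4000, 0).

On y'=λy, z=hλ:
  y_{n+1} = y_n + z·[11/12·y_n + 1/12·y_{n+1}] ⇒ (1 − 1/12z)y_{n+1} = (1 + 11/12z)y_n
  ⇒ R(z) = (1 + 11/12z)/(1 − 1/12z).

Find x<0 with |R(x)|<1.
x=-1.05: |R|=0.0345
R=−1: 1+11/12x = −1+1/12x ⇒ -5/6x=2 ⇒ x=2/(-5/6)=-2.4000
Confirm numerically:
  x=-1.694: |R|=0.48445 <1
  x=-1.493: |R|=0.32780 <1
  x=-1.295: |R|=0.16886 <1
  x=-0.980: |R|=0.09399 <1
  x=-2.702: |R|=1.20541 >1
  x=-2.449: |R|=1.03391 >1
  x=-2.448: |R|=1.03322 >1
Stable set (-2.4000, 0).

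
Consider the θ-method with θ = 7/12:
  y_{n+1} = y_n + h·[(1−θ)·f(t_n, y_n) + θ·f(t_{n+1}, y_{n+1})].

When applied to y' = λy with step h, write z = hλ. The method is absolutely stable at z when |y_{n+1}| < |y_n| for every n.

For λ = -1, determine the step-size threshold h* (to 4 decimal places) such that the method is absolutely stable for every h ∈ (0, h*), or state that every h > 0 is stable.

(−∞, 0) — no finite endpoint. Any h>0 works for λ=-1.

Set f=λy, z=hλ:
  y_{n+1} = y_n + z·[5/12·y_n + 7/12·y_{n+1}] ⇒ (1 − 7/12z)y_{n+1} = (1 + 5/12z)y_n
  so R(z) = (1 + 5/12z)/(1 − 7/12z).

Boundary: |R(x)|=1, x<0.
x=-1.69: |R|=0.1490
x=-2: |R|=0.0769
x=-10: |R|=0.4634
x=-100: |R|=0.6854
θ=7/12≥1/2 ⇒ |1+5/12x|<|1−7/12x| ∀x<0 ⇒ interval (−∞,0).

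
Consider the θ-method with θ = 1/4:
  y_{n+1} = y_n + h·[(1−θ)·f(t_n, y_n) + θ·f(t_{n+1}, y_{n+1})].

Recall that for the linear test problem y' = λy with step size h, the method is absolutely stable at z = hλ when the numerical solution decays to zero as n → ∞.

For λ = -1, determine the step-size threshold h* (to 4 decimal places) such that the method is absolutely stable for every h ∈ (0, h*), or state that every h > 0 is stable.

Test eqn y'=λy, z=hλ:
  y_{n+1} = y_n + z·[3/4·y_n + 1/4·y_{n+1}] ⇒ (1 − 1/4z)y_{n+1} = (1 + 3/4z)y_n
  so R(z) = (1 + 3/4z)/(1 − 1/4z).

Boundary: |R(x)|=1, x<0.
x=-1.02: |R|=0.1873
R=−1: 1+3/4x = −1+1/4x ⇒ -1/2x=2 ⇒ x=2/(-1/2)=-4.0000
Confirm numerically:
  x=-3.171: |R|=0.76879 <1
  x=-2.880: |R|=0.67442 <1
  x=-2.868: |R|=0.67036 <1
  x=-1.854: |R|=0.26683 <1
  x=-4.491: |R|=1.11565 >1
  x=-4.392: |R|=1.09342 >1
  x=-4.244: |R|=1.05919 >1
So |R|<1 on (-4.0000, 0).

(-4.0000,0); λ=-1 ⇒ h* = (4)/1 = 4.0000.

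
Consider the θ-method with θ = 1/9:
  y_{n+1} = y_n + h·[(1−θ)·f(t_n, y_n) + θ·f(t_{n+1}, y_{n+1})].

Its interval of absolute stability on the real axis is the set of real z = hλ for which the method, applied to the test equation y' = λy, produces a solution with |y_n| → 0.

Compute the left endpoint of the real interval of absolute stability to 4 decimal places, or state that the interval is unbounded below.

z* = -2.5714.

On y'=λy, z=hλ:
  y_{n+1} = y_n + z·[8/9·y_n + 1/9·y_{n+1}] ⇒ (1 − 1/9z)y_{n+1} = (1 + 8/9z)y_n
  Hence R(z) = (1 + 8/9z)/(1 − 1/9z).

Solve |R(x)|<1 on ℝ⁻.
x=-1.22: |R|=0.0744
R=−1: 1+8/9x = −1+1/9x ⇒ -7/9x=2 ⇒ x=2/(-7/9)=-2.5714
Confirm numerically:
  x=-2.237: |R|=0.79167 <1
  x=-2.038: |R|=0.66171 <1
  x=-1.842: |R|=0.52905 <1
  x=-1.048: |R|=0.06131 <1
  x=-2.918: |R|=1.20356 >1
  x=-2.657: |R|=1.05139 >1
Stable set (-2.5714, 0).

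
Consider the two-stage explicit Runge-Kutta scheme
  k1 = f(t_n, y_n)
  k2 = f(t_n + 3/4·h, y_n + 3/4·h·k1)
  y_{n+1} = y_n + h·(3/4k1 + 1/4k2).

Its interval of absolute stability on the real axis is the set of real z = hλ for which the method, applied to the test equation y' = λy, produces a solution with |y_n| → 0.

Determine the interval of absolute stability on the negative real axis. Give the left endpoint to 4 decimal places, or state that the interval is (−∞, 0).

On y'=λy, z=hλ:
  k1=λy_n ⇒ h·k1=z·y_n;  k2=λ(1+3/4z)y_n ⇒ h·k2=z(1+3/4z)y_n
  y_{n+1}/y_n = 1 + 3/4z + 1/4z(1+3/4z) = 1 + z + 3/16z²
  so R(z) = 1 + z + 3/16z².

Boundary: |R(x)|=1, x<0.
x=-0.75: |R|=0.3555
R=1: x+3/16x²=0 ⇒ x=−16/3=-5.3333; min R=1−1/(4·3/16)=-0.3333>−1
Confirm numerically:
  x=-5.221: |R|=0.89003 <1
  x=-3.457: |R|=0.21622 <1
  x=-3.234: |R|=0.27298 <1
  x=-2.349: |R|=0.31441 <1
  x=-5.758: |R|=1.45848 >1
  x=-5.531: |R|=1.20499 >1
Interval (-5.3333, 0).

z∈(-5.3333,0).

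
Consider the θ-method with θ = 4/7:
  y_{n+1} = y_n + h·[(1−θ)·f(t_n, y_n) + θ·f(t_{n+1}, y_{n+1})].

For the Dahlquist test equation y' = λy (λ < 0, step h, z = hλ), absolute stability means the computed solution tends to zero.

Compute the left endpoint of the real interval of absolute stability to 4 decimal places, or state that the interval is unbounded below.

On y'=λy, z=hλ:
  y_{n+1} = y_n + z·[3/7·y_n + 4/7·y_{n+1}] ⇒ (1 − 4/7z)y_{n+1} = (1 + 3/7z)y_n
  Hence R(z) = (1 + 3/7z)/(1 − 4/7z).

Solve |R(x)|<1 on ℝ⁻.
x=-1.59: |R|=0.1669
x=-2: |R|=0.0667
x=-10: |R|=0.4894
x=-100: |R|=0.7199
θ=4/7≥1/2 ⇒ |1+3/7x|<|1−4/7x| ∀x<0 ⇒ unbounded interval.

(−∞, 0) — no finite endpoint.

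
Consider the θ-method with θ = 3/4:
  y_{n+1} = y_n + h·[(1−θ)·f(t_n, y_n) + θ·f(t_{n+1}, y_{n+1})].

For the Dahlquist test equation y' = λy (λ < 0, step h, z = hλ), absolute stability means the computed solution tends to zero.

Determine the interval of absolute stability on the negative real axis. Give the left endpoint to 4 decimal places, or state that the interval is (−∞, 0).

unbounded; (−∞, 0).

On y'=λy, z=hλ:
  y_{n+1} = y_n + z·[1/4·y_n + 3/4·y_{n+1}] ⇒ (1 − 3/4z)y_{n+1} = (1 + 1/4z)y_n
  ⇒ R(z) = (1 + 1/4z)/(1 − 3/4z).

Boundary: |R(x)|=1, x<0.
x=-0.4: |R|=0.6923
x=-2: |R|=0.2000
x=-10: |R|=0.1765
x=-100: |R|=0.3158
θ=3/4≥1/2 ⇒ |1+1/4x|<|1−3/4x| ∀x<0 ⇒ stable on all of ℝ⁻.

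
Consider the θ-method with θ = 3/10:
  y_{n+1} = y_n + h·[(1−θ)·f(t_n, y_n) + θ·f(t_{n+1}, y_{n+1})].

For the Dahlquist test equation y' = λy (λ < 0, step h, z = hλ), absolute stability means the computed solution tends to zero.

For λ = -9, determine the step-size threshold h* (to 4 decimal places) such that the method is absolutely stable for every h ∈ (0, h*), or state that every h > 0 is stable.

With y'=λy (z=hλ):
  y_{n+1} = y_n + z·[7/10·y_n + 3/10·y_{n+1}] ⇒ (1 − 3/10z)y_{n+1} = (1 + 7/10z)y_n
  ⇒ R(z) = (1 + 7/10z)/(1 − 3/10z).

Solve |R(x)|<1 on ℝ⁻.
x=-0.37: |R|=0.6670
R=−1: 1+7/10x = −1+3/10x ⇒ -2/5x=2 ⇒ x=2/(-2/5)=-5.0000
Confirm numerically:
  x=-4.845: |R|=0.97473 <1
  x=-3.362: |R|=0.67380 <1
  x=-3.353: |R|=0.67157 <1
  x=-5.308: |R|=1.04752 >1
  x=-5.286: |R|=1.04424 >1
  x=-5.219: |R|=1.03414 >1
So |R|<1 on (-5.0000, 0).

(-5.0000,0); λ=-9 ⇒ h* = (5)/9 = 0.5556.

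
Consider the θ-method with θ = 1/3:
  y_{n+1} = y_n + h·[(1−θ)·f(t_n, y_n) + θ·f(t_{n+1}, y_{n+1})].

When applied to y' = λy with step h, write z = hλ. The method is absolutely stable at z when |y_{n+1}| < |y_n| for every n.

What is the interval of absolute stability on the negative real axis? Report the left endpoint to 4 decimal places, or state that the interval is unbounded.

Test eqn y'=λy, z=hλ:
  y_{n+1} = y_n + z·[2/3·y_n + 1/3·y_{n+1}] ⇒ (1 − 1/3z)y_{n+1} = (1 + 2/3z)y_n
  so R(z) = (1 + 2/3z)/(1 − 1/3z).

Find x<0 with |R(x)|<1.
x=-1.55: |R|=0.0220
R=−1: 1+2/3x = −1+1/3x ⇒ -1/3x=2 ⇒ x=2/(-1/3)=-6.0000
Confirm numerically:
  x=-5.959: |R|=0.99542 <1
  x=-4.690: |R|=0.82965 <1
  x=-3.806: |R|=0.67764 <1
  x=-2.665: |R|=0.41130 <1
  x=-6.369: |R|=1.03939 >1
  x=-6.132: |R|=1.01445 >1
Interval (-6.0000, 0).

(-6.0000, 0).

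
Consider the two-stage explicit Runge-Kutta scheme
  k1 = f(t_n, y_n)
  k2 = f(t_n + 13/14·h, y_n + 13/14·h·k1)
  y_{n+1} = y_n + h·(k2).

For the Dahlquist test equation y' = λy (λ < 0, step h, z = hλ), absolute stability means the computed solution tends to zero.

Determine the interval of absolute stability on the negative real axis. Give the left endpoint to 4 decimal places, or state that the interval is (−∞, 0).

z∈(-1.0769,0).

With y'=λy (z=hλ):
  k1=λy_n ⇒ h·k1=z·y_n;  k2=λ(1+13/14z)y_n ⇒ h·k2=z(1+13/14z)y_n
  y_{n+1}/y_n = 1 + z(1+13/14z) = 1 + z + 13/14z²
  ⇒ R(z) = 1 + z + 13/14z².

Boundary: |R(x)|=1, x<0.
x=-1.39: |R|=1.4041
R=1: x+13/14x²=0 ⇒ x=−14/13=-1.0769; min R=1−1/(4·13/14)=0.7308>−1
Confirm numerically:
  x=-0.987: |R|=0.91759 <1
  x=-0.645: |R|=0.74131 <1
  x=-0.517: |R|=0.73120 <1
  x=-1.419: |R|=1.45074 >1
  x=-1.114: |R|=1.03835 >1
So |R|<1 on (-1.0769, 0).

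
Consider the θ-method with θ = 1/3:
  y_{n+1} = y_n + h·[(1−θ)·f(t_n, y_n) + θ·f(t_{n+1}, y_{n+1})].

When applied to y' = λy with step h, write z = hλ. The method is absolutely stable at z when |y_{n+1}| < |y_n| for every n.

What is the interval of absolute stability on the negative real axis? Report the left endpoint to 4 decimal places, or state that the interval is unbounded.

z∈(-6.0000,0).

Test eqn y'=λy, z=hλ:
  y_{n+1} = y_n + z·[2/3·y_n + 1/3·y_{n+1}] ⇒ (1 − 1/3z)y_{n+1} = (1 + 2/3z)y_n
  R(z) = (1 + 2/3z)/(1 − 1/3z).

Need |R(x)|<1, x<0.
x=-0.39: |R|=0.6549
R=−1: 1+2/3x = −1+1/3x ⇒ -1/3x=2 ⇒ x=2/(-1/3)=-6.0000
Confirm numerically:
  x=-5.975: |R|=0.99721 <1
  x=-5.296: |R|=0.91514 <1
  x=-3.973: |R|=0.70931 <1
  x=-2.785: |R|=0.44425 <1
  x=-6.287: |R|=1.03090 >1
  x=-6.141: |R|=1.01543 >1
  x=-6.030: |R|=1.00332 >1
Stable set (-6.0000, 0).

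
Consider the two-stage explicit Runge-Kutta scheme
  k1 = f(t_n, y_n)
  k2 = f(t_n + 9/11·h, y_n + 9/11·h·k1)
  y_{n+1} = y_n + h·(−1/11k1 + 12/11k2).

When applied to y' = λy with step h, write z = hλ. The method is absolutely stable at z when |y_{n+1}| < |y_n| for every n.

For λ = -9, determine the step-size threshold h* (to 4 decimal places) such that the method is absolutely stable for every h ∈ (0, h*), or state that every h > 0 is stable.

Set f=λy, z=hλ:
  k1=λy_n ⇒ h·k1=z·y_n;  k2=λ(1+9/11z)y_n ⇒ h·k2=z(1+9/11z)y_n
  y_{n+1}/y_n = 1 − 1/11z + 12/11z(1+9/11z) = 1 + z + 108/121z²
  R(z) = 1 + z + 108/121z².

Find x<0 with |R(x)|<1.
x=-1.64: |R|=1.7606
R=1: x+108/121x²=0 ⇒ x=−121/108=-1.1204; min R=1−1/(4·108/121)=0.7199>−1
Confirm numerically:
  x=-0.987: |R|=0.88251 <1
  x=-0.490: |R|=0.72430 <1
  x=-0.477: |R|=0.72608 <1
  x=-1.621: |R|=1.72433 >1
  x=-1.469: |R|=1.45711 >1
So |R|<1 on (-1.1204, 0).

(-1.1204,0); λ=-9 ⇒ h* = (121/108)/9 = 0.1245.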